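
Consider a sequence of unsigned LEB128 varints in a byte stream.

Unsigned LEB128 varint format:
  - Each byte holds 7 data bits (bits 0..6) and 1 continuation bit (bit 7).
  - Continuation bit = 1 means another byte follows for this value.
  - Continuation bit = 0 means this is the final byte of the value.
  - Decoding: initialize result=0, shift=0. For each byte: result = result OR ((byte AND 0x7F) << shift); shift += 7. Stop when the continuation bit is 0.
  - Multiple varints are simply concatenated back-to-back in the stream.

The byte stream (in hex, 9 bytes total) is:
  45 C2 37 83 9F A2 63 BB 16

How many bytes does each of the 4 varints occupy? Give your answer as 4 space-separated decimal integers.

Answer: 1 2 4 2

Derivation:
  byte[0]=0x45 cont=0 payload=0x45=69: acc |= 69<<0 -> acc=69 shift=7 [end]
Varint 1: bytes[0:1] = 45 -> value 69 (1 byte(s))
  byte[1]=0xC2 cont=1 payload=0x42=66: acc |= 66<<0 -> acc=66 shift=7
  byte[2]=0x37 cont=0 payload=0x37=55: acc |= 55<<7 -> acc=7106 shift=14 [end]
Varint 2: bytes[1:3] = C2 37 -> value 7106 (2 byte(s))
  byte[3]=0x83 cont=1 payload=0x03=3: acc |= 3<<0 -> acc=3 shift=7
  byte[4]=0x9F cont=1 payload=0x1F=31: acc |= 31<<7 -> acc=3971 shift=14
  byte[5]=0xA2 cont=1 payload=0x22=34: acc |= 34<<14 -> acc=561027 shift=21
  byte[6]=0x63 cont=0 payload=0x63=99: acc |= 99<<21 -> acc=208179075 shift=28 [end]
Varint 3: bytes[3:7] = 83 9F A2 63 -> value 208179075 (4 byte(s))
  byte[7]=0xBB cont=1 payload=0x3B=59: acc |= 59<<0 -> acc=59 shift=7
  byte[8]=0x16 cont=0 payload=0x16=22: acc |= 22<<7 -> acc=2875 shift=14 [end]
Varint 4: bytes[7:9] = BB 16 -> value 2875 (2 byte(s))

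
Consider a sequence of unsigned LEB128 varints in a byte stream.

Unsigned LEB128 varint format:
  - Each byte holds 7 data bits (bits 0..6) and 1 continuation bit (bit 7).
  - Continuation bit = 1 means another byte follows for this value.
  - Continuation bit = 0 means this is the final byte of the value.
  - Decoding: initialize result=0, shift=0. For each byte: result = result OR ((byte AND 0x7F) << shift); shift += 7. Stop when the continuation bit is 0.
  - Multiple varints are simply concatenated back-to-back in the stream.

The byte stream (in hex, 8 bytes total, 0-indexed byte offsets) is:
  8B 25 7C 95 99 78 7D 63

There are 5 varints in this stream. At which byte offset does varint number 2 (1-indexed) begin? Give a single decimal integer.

  byte[0]=0x8B cont=1 payload=0x0B=11: acc |= 11<<0 -> acc=11 shift=7
  byte[1]=0x25 cont=0 payload=0x25=37: acc |= 37<<7 -> acc=4747 shift=14 [end]
Varint 1: bytes[0:2] = 8B 25 -> value 4747 (2 byte(s))
  byte[2]=0x7C cont=0 payload=0x7C=124: acc |= 124<<0 -> acc=124 shift=7 [end]
Varint 2: bytes[2:3] = 7C -> value 124 (1 byte(s))
  byte[3]=0x95 cont=1 payload=0x15=21: acc |= 21<<0 -> acc=21 shift=7
  byte[4]=0x99 cont=1 payload=0x19=25: acc |= 25<<7 -> acc=3221 shift=14
  byte[5]=0x78 cont=0 payload=0x78=120: acc |= 120<<14 -> acc=1969301 shift=21 [end]
Varint 3: bytes[3:6] = 95 99 78 -> value 1969301 (3 byte(s))
  byte[6]=0x7D cont=0 payload=0x7D=125: acc |= 125<<0 -> acc=125 shift=7 [end]
Varint 4: bytes[6:7] = 7D -> value 125 (1 byte(s))
  byte[7]=0x63 cont=0 payload=0x63=99: acc |= 99<<0 -> acc=99 shift=7 [end]
Varint 5: bytes[7:8] = 63 -> value 99 (1 byte(s))

Answer: 2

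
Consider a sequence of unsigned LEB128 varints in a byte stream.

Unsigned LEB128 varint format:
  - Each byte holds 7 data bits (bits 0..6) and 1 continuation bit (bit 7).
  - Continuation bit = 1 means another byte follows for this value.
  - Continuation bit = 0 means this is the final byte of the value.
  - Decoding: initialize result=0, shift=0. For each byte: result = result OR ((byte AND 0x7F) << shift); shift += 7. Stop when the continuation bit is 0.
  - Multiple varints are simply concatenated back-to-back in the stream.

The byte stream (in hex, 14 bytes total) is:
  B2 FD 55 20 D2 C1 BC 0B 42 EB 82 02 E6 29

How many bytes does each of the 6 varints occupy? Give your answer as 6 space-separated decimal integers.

  byte[0]=0xB2 cont=1 payload=0x32=50: acc |= 50<<0 -> acc=50 shift=7
  byte[1]=0xFD cont=1 payload=0x7D=125: acc |= 125<<7 -> acc=16050 shift=14
  byte[2]=0x55 cont=0 payload=0x55=85: acc |= 85<<14 -> acc=1408690 shift=21 [end]
Varint 1: bytes[0:3] = B2 FD 55 -> value 1408690 (3 byte(s))
  byte[3]=0x20 cont=0 payload=0x20=32: acc |= 32<<0 -> acc=32 shift=7 [end]
Varint 2: bytes[3:4] = 20 -> value 32 (1 byte(s))
  byte[4]=0xD2 cont=1 payload=0x52=82: acc |= 82<<0 -> acc=82 shift=7
  byte[5]=0xC1 cont=1 payload=0x41=65: acc |= 65<<7 -> acc=8402 shift=14
  byte[6]=0xBC cont=1 payload=0x3C=60: acc |= 60<<14 -> acc=991442 shift=21
  byte[7]=0x0B cont=0 payload=0x0B=11: acc |= 11<<21 -> acc=24060114 shift=28 [end]
Varint 3: bytes[4:8] = D2 C1 BC 0B -> value 24060114 (4 byte(s))
  byte[8]=0x42 cont=0 payload=0x42=66: acc |= 66<<0 -> acc=66 shift=7 [end]
Varint 4: bytes[8:9] = 42 -> value 66 (1 byte(s))
  byte[9]=0xEB cont=1 payload=0x6B=107: acc |= 107<<0 -> acc=107 shift=7
  byte[10]=0x82 cont=1 payload=0x02=2: acc |= 2<<7 -> acc=363 shift=14
  byte[11]=0x02 cont=0 payload=0x02=2: acc |= 2<<14 -> acc=33131 shift=21 [end]
Varint 5: bytes[9:12] = EB 82 02 -> value 33131 (3 byte(s))
  byte[12]=0xE6 cont=1 payload=0x66=102: acc |= 102<<0 -> acc=102 shift=7
  byte[13]=0x29 cont=0 payload=0x29=41: acc |= 41<<7 -> acc=5350 shift=14 [end]
Varint 6: bytes[12:14] = E6 29 -> value 5350 (2 byte(s))

Answer: 3 1 4 1 3 2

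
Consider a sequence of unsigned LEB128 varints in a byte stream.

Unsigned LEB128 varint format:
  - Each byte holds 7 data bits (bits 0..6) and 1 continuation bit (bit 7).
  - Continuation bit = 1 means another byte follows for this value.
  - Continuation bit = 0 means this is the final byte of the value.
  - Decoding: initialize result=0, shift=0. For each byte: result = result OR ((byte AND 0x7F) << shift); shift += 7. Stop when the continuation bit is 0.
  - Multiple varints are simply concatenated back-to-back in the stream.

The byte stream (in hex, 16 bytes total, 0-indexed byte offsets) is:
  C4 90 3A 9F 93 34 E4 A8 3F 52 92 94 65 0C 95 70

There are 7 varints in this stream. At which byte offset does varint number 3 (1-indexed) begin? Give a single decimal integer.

  byte[0]=0xC4 cont=1 payload=0x44=68: acc |= 68<<0 -> acc=68 shift=7
  byte[1]=0x90 cont=1 payload=0x10=16: acc |= 16<<7 -> acc=2116 shift=14
  byte[2]=0x3A cont=0 payload=0x3A=58: acc |= 58<<14 -> acc=952388 shift=21 [end]
Varint 1: bytes[0:3] = C4 90 3A -> value 952388 (3 byte(s))
  byte[3]=0x9F cont=1 payload=0x1F=31: acc |= 31<<0 -> acc=31 shift=7
  byte[4]=0x93 cont=1 payload=0x13=19: acc |= 19<<7 -> acc=2463 shift=14
  byte[5]=0x34 cont=0 payload=0x34=52: acc |= 52<<14 -> acc=854431 shift=21 [end]
Varint 2: bytes[3:6] = 9F 93 34 -> value 854431 (3 byte(s))
  byte[6]=0xE4 cont=1 payload=0x64=100: acc |= 100<<0 -> acc=100 shift=7
  byte[7]=0xA8 cont=1 payload=0x28=40: acc |= 40<<7 -> acc=5220 shift=14
  byte[8]=0x3F cont=0 payload=0x3F=63: acc |= 63<<14 -> acc=1037412 shift=21 [end]
Varint 3: bytes[6:9] = E4 A8 3F -> value 1037412 (3 byte(s))
  byte[9]=0x52 cont=0 payload=0x52=82: acc |= 82<<0 -> acc=82 shift=7 [end]
Varint 4: bytes[9:10] = 52 -> value 82 (1 byte(s))
  byte[10]=0x92 cont=1 payload=0x12=18: acc |= 18<<0 -> acc=18 shift=7
  byte[11]=0x94 cont=1 payload=0x14=20: acc |= 20<<7 -> acc=2578 shift=14
  byte[12]=0x65 cont=0 payload=0x65=101: acc |= 101<<14 -> acc=1657362 shift=21 [end]
Varint 5: bytes[10:13] = 92 94 65 -> value 1657362 (3 byte(s))
  byte[13]=0x0C cont=0 payload=0x0C=12: acc |= 12<<0 -> acc=12 shift=7 [end]
Varint 6: bytes[13:14] = 0C -> value 12 (1 byte(s))
  byte[14]=0x95 cont=1 payload=0x15=21: acc |= 21<<0 -> acc=21 shift=7
  byte[15]=0x70 cont=0 payload=0x70=112: acc |= 112<<7 -> acc=14357 shift=14 [end]
Varint 7: bytes[14:16] = 95 70 -> value 14357 (2 byte(s))

Answer: 6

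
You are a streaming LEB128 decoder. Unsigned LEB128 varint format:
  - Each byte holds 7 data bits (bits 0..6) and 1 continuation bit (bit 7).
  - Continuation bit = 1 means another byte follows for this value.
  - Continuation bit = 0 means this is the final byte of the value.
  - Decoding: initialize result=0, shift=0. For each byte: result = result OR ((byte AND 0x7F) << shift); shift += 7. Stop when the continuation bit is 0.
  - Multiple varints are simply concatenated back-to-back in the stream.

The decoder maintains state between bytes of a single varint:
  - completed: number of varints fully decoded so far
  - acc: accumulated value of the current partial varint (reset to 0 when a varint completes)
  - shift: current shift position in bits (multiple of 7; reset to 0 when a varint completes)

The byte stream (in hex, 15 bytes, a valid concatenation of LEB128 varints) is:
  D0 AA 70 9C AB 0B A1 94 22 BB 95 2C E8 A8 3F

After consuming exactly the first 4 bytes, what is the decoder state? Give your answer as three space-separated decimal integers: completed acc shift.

byte[0]=0xD0 cont=1 payload=0x50: acc |= 80<<0 -> completed=0 acc=80 shift=7
byte[1]=0xAA cont=1 payload=0x2A: acc |= 42<<7 -> completed=0 acc=5456 shift=14
byte[2]=0x70 cont=0 payload=0x70: varint #1 complete (value=1840464); reset -> completed=1 acc=0 shift=0
byte[3]=0x9C cont=1 payload=0x1C: acc |= 28<<0 -> completed=1 acc=28 shift=7

Answer: 1 28 7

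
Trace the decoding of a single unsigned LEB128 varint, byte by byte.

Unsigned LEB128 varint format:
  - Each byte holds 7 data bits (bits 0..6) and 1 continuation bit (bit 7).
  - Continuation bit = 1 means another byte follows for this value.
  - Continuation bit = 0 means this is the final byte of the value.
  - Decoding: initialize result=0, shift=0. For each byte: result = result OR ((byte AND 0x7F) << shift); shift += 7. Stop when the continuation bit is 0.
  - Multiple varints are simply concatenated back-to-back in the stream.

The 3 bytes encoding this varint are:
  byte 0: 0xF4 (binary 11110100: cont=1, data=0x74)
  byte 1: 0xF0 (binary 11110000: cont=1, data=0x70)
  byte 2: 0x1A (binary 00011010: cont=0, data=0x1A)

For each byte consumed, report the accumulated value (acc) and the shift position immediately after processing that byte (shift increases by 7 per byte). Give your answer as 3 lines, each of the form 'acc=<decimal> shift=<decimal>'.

byte 0=0xF4: payload=0x74=116, contrib = 116<<0 = 116; acc -> 116, shift -> 7
byte 1=0xF0: payload=0x70=112, contrib = 112<<7 = 14336; acc -> 14452, shift -> 14
byte 2=0x1A: payload=0x1A=26, contrib = 26<<14 = 425984; acc -> 440436, shift -> 21

Answer: acc=116 shift=7
acc=14452 shift=14
acc=440436 shift=21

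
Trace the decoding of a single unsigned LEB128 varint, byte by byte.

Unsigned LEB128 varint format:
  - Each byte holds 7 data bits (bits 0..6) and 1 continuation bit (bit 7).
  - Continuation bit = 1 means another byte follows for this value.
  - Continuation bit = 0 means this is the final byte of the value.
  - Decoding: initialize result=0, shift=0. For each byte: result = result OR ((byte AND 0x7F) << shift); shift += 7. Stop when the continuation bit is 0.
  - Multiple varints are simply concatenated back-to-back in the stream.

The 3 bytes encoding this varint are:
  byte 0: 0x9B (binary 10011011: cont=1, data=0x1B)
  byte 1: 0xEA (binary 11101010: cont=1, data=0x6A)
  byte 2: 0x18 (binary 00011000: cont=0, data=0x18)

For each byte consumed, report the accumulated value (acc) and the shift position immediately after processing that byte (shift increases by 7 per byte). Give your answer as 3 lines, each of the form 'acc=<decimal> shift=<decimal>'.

Answer: acc=27 shift=7
acc=13595 shift=14
acc=406811 shift=21

Derivation:
byte 0=0x9B: payload=0x1B=27, contrib = 27<<0 = 27; acc -> 27, shift -> 7
byte 1=0xEA: payload=0x6A=106, contrib = 106<<7 = 13568; acc -> 13595, shift -> 14
byte 2=0x18: payload=0x18=24, contrib = 24<<14 = 393216; acc -> 406811, shift -> 21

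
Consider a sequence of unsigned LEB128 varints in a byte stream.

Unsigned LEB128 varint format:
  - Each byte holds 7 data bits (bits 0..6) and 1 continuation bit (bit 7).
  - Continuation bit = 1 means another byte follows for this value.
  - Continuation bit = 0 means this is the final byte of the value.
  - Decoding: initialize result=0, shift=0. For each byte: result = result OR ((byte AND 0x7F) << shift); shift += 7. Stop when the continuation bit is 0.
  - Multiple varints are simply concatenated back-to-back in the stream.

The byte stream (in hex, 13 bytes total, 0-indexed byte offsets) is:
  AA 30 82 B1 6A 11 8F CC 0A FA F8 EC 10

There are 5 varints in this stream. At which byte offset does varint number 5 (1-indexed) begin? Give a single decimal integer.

Answer: 9

Derivation:
  byte[0]=0xAA cont=1 payload=0x2A=42: acc |= 42<<0 -> acc=42 shift=7
  byte[1]=0x30 cont=0 payload=0x30=48: acc |= 48<<7 -> acc=6186 shift=14 [end]
Varint 1: bytes[0:2] = AA 30 -> value 6186 (2 byte(s))
  byte[2]=0x82 cont=1 payload=0x02=2: acc |= 2<<0 -> acc=2 shift=7
  byte[3]=0xB1 cont=1 payload=0x31=49: acc |= 49<<7 -> acc=6274 shift=14
  byte[4]=0x6A cont=0 payload=0x6A=106: acc |= 106<<14 -> acc=1742978 shift=21 [end]
Varint 2: bytes[2:5] = 82 B1 6A -> value 1742978 (3 byte(s))
  byte[5]=0x11 cont=0 payload=0x11=17: acc |= 17<<0 -> acc=17 shift=7 [end]
Varint 3: bytes[5:6] = 11 -> value 17 (1 byte(s))
  byte[6]=0x8F cont=1 payload=0x0F=15: acc |= 15<<0 -> acc=15 shift=7
  byte[7]=0xCC cont=1 payload=0x4C=76: acc |= 76<<7 -> acc=9743 shift=14
  byte[8]=0x0A cont=0 payload=0x0A=10: acc |= 10<<14 -> acc=173583 shift=21 [end]
Varint 4: bytes[6:9] = 8F CC 0A -> value 173583 (3 byte(s))
  byte[9]=0xFA cont=1 payload=0x7A=122: acc |= 122<<0 -> acc=122 shift=7
  byte[10]=0xF8 cont=1 payload=0x78=120: acc |= 120<<7 -> acc=15482 shift=14
  byte[11]=0xEC cont=1 payload=0x6C=108: acc |= 108<<14 -> acc=1784954 shift=21
  byte[12]=0x10 cont=0 payload=0x10=16: acc |= 16<<21 -> acc=35339386 shift=28 [end]
Varint 5: bytes[9:13] = FA F8 EC 10 -> value 35339386 (4 byte(s))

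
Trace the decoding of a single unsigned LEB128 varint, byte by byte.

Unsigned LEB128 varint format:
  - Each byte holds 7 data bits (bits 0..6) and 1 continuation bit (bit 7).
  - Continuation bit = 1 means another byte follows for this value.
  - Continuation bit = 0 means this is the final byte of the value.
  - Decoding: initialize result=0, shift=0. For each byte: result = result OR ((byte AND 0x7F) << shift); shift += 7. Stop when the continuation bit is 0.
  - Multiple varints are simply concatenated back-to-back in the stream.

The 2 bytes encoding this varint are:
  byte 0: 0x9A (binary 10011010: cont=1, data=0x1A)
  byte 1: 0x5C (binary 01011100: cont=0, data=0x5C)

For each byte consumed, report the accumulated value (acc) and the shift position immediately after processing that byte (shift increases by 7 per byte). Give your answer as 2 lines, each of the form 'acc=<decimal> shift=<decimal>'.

Answer: acc=26 shift=7
acc=11802 shift=14

Derivation:
byte 0=0x9A: payload=0x1A=26, contrib = 26<<0 = 26; acc -> 26, shift -> 7
byte 1=0x5C: payload=0x5C=92, contrib = 92<<7 = 11776; acc -> 11802, shift -> 14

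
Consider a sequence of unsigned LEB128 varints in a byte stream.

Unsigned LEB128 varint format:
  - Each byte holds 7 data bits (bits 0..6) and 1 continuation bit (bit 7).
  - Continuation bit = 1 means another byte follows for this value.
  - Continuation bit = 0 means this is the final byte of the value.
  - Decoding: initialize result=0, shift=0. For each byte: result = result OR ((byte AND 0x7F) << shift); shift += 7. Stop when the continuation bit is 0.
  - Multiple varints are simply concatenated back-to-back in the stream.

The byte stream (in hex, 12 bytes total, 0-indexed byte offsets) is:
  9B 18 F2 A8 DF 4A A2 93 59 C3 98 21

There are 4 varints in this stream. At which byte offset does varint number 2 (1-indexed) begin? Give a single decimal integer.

  byte[0]=0x9B cont=1 payload=0x1B=27: acc |= 27<<0 -> acc=27 shift=7
  byte[1]=0x18 cont=0 payload=0x18=24: acc |= 24<<7 -> acc=3099 shift=14 [end]
Varint 1: bytes[0:2] = 9B 18 -> value 3099 (2 byte(s))
  byte[2]=0xF2 cont=1 payload=0x72=114: acc |= 114<<0 -> acc=114 shift=7
  byte[3]=0xA8 cont=1 payload=0x28=40: acc |= 40<<7 -> acc=5234 shift=14
  byte[4]=0xDF cont=1 payload=0x5F=95: acc |= 95<<14 -> acc=1561714 shift=21
  byte[5]=0x4A cont=0 payload=0x4A=74: acc |= 74<<21 -> acc=156750962 shift=28 [end]
Varint 2: bytes[2:6] = F2 A8 DF 4A -> value 156750962 (4 byte(s))
  byte[6]=0xA2 cont=1 payload=0x22=34: acc |= 34<<0 -> acc=34 shift=7
  byte[7]=0x93 cont=1 payload=0x13=19: acc |= 19<<7 -> acc=2466 shift=14
  byte[8]=0x59 cont=0 payload=0x59=89: acc |= 89<<14 -> acc=1460642 shift=21 [end]
Varint 3: bytes[6:9] = A2 93 59 -> value 1460642 (3 byte(s))
  byte[9]=0xC3 cont=1 payload=0x43=67: acc |= 67<<0 -> acc=67 shift=7
  byte[10]=0x98 cont=1 payload=0x18=24: acc |= 24<<7 -> acc=3139 shift=14
  byte[11]=0x21 cont=0 payload=0x21=33: acc |= 33<<14 -> acc=543811 shift=21 [end]
Varint 4: bytes[9:12] = C3 98 21 -> value 543811 (3 byte(s))

Answer: 2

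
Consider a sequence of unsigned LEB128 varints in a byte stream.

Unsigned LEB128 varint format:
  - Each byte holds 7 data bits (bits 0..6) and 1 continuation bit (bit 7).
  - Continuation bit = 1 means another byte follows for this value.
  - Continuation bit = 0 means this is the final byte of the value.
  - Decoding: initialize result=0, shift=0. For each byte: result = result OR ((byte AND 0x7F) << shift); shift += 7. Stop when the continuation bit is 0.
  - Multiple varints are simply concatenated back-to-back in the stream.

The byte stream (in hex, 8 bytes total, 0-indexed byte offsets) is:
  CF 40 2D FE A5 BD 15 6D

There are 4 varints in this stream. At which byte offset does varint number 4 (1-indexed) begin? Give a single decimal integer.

  byte[0]=0xCF cont=1 payload=0x4F=79: acc |= 79<<0 -> acc=79 shift=7
  byte[1]=0x40 cont=0 payload=0x40=64: acc |= 64<<7 -> acc=8271 shift=14 [end]
Varint 1: bytes[0:2] = CF 40 -> value 8271 (2 byte(s))
  byte[2]=0x2D cont=0 payload=0x2D=45: acc |= 45<<0 -> acc=45 shift=7 [end]
Varint 2: bytes[2:3] = 2D -> value 45 (1 byte(s))
  byte[3]=0xFE cont=1 payload=0x7E=126: acc |= 126<<0 -> acc=126 shift=7
  byte[4]=0xA5 cont=1 payload=0x25=37: acc |= 37<<7 -> acc=4862 shift=14
  byte[5]=0xBD cont=1 payload=0x3D=61: acc |= 61<<14 -> acc=1004286 shift=21
  byte[6]=0x15 cont=0 payload=0x15=21: acc |= 21<<21 -> acc=45044478 shift=28 [end]
Varint 3: bytes[3:7] = FE A5 BD 15 -> value 45044478 (4 byte(s))
  byte[7]=0x6D cont=0 payload=0x6D=109: acc |= 109<<0 -> acc=109 shift=7 [end]
Varint 4: bytes[7:8] = 6D -> value 109 (1 byte(s))

Answer: 7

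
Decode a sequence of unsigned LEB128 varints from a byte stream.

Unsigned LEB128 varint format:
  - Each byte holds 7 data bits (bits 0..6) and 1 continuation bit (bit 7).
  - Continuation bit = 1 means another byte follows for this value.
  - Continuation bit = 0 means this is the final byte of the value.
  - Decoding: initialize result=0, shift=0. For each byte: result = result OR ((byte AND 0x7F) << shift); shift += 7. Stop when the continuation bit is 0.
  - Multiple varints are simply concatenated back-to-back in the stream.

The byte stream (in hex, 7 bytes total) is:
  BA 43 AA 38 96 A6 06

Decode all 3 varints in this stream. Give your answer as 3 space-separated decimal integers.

Answer: 8634 7210 103190

Derivation:
  byte[0]=0xBA cont=1 payload=0x3A=58: acc |= 58<<0 -> acc=58 shift=7
  byte[1]=0x43 cont=0 payload=0x43=67: acc |= 67<<7 -> acc=8634 shift=14 [end]
Varint 1: bytes[0:2] = BA 43 -> value 8634 (2 byte(s))
  byte[2]=0xAA cont=1 payload=0x2A=42: acc |= 42<<0 -> acc=42 shift=7
  byte[3]=0x38 cont=0 payload=0x38=56: acc |= 56<<7 -> acc=7210 shift=14 [end]
Varint 2: bytes[2:4] = AA 38 -> value 7210 (2 byte(s))
  byte[4]=0x96 cont=1 payload=0x16=22: acc |= 22<<0 -> acc=22 shift=7
  byte[5]=0xA6 cont=1 payload=0x26=38: acc |= 38<<7 -> acc=4886 shift=14
  byte[6]=0x06 cont=0 payload=0x06=6: acc |= 6<<14 -> acc=103190 shift=21 [end]
Varint 3: bytes[4:7] = 96 A6 06 -> value 103190 (3 byte(s))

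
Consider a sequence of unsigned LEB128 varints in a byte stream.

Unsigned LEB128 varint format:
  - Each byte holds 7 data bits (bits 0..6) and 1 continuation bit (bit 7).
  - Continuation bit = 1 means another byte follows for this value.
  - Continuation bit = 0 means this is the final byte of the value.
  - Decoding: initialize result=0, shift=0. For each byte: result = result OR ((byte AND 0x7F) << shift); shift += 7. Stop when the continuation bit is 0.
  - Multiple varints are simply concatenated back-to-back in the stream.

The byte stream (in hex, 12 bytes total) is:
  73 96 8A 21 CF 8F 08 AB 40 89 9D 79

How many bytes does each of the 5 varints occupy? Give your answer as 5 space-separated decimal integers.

  byte[0]=0x73 cont=0 payload=0x73=115: acc |= 115<<0 -> acc=115 shift=7 [end]
Varint 1: bytes[0:1] = 73 -> value 115 (1 byte(s))
  byte[1]=0x96 cont=1 payload=0x16=22: acc |= 22<<0 -> acc=22 shift=7
  byte[2]=0x8A cont=1 payload=0x0A=10: acc |= 10<<7 -> acc=1302 shift=14
  byte[3]=0x21 cont=0 payload=0x21=33: acc |= 33<<14 -> acc=541974 shift=21 [end]
Varint 2: bytes[1:4] = 96 8A 21 -> value 541974 (3 byte(s))
  byte[4]=0xCF cont=1 payload=0x4F=79: acc |= 79<<0 -> acc=79 shift=7
  byte[5]=0x8F cont=1 payload=0x0F=15: acc |= 15<<7 -> acc=1999 shift=14
  byte[6]=0x08 cont=0 payload=0x08=8: acc |= 8<<14 -> acc=133071 shift=21 [end]
Varint 3: bytes[4:7] = CF 8F 08 -> value 133071 (3 byte(s))
  byte[7]=0xAB cont=1 payload=0x2B=43: acc |= 43<<0 -> acc=43 shift=7
  byte[8]=0x40 cont=0 payload=0x40=64: acc |= 64<<7 -> acc=8235 shift=14 [end]
Varint 4: bytes[7:9] = AB 40 -> value 8235 (2 byte(s))
  byte[9]=0x89 cont=1 payload=0x09=9: acc |= 9<<0 -> acc=9 shift=7
  byte[10]=0x9D cont=1 payload=0x1D=29: acc |= 29<<7 -> acc=3721 shift=14
  byte[11]=0x79 cont=0 payload=0x79=121: acc |= 121<<14 -> acc=1986185 shift=21 [end]
Varint 5: bytes[9:12] = 89 9D 79 -> value 1986185 (3 byte(s))

Answer: 1 3 3 2 3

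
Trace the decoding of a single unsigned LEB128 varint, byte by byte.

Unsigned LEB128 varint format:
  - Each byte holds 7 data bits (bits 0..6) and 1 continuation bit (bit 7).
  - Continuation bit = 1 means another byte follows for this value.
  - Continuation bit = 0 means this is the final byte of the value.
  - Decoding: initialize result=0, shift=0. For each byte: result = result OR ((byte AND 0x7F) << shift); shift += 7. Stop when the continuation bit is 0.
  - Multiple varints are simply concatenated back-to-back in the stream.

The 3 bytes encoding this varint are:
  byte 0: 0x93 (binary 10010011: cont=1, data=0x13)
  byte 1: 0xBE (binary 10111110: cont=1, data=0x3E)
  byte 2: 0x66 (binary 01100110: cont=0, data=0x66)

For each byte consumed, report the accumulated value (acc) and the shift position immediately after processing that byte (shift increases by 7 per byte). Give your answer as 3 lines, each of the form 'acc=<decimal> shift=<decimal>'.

Answer: acc=19 shift=7
acc=7955 shift=14
acc=1679123 shift=21

Derivation:
byte 0=0x93: payload=0x13=19, contrib = 19<<0 = 19; acc -> 19, shift -> 7
byte 1=0xBE: payload=0x3E=62, contrib = 62<<7 = 7936; acc -> 7955, shift -> 14
byte 2=0x66: payload=0x66=102, contrib = 102<<14 = 1671168; acc -> 1679123, shift -> 21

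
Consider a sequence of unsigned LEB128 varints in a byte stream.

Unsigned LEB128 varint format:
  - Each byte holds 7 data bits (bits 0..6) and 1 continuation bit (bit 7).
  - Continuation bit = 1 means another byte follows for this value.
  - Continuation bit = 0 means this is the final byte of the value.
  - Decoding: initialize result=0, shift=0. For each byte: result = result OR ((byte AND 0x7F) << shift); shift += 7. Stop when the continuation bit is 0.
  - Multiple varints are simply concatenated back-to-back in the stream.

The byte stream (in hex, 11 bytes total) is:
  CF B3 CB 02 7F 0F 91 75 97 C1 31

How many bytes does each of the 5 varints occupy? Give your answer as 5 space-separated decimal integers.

Answer: 4 1 1 2 3

Derivation:
  byte[0]=0xCF cont=1 payload=0x4F=79: acc |= 79<<0 -> acc=79 shift=7
  byte[1]=0xB3 cont=1 payload=0x33=51: acc |= 51<<7 -> acc=6607 shift=14
  byte[2]=0xCB cont=1 payload=0x4B=75: acc |= 75<<14 -> acc=1235407 shift=21
  byte[3]=0x02 cont=0 payload=0x02=2: acc |= 2<<21 -> acc=5429711 shift=28 [end]
Varint 1: bytes[0:4] = CF B3 CB 02 -> value 5429711 (4 byte(s))
  byte[4]=0x7F cont=0 payload=0x7F=127: acc |= 127<<0 -> acc=127 shift=7 [end]
Varint 2: bytes[4:5] = 7F -> value 127 (1 byte(s))
  byte[5]=0x0F cont=0 payload=0x0F=15: acc |= 15<<0 -> acc=15 shift=7 [end]
Varint 3: bytes[5:6] = 0F -> value 15 (1 byte(s))
  byte[6]=0x91 cont=1 payload=0x11=17: acc |= 17<<0 -> acc=17 shift=7
  byte[7]=0x75 cont=0 payload=0x75=117: acc |= 117<<7 -> acc=14993 shift=14 [end]
Varint 4: bytes[6:8] = 91 75 -> value 14993 (2 byte(s))
  byte[8]=0x97 cont=1 payload=0x17=23: acc |= 23<<0 -> acc=23 shift=7
  byte[9]=0xC1 cont=1 payload=0x41=65: acc |= 65<<7 -> acc=8343 shift=14
  byte[10]=0x31 cont=0 payload=0x31=49: acc |= 49<<14 -> acc=811159 shift=21 [end]
Varint 5: bytes[8:11] = 97 C1 31 -> value 811159 (3 byte(s))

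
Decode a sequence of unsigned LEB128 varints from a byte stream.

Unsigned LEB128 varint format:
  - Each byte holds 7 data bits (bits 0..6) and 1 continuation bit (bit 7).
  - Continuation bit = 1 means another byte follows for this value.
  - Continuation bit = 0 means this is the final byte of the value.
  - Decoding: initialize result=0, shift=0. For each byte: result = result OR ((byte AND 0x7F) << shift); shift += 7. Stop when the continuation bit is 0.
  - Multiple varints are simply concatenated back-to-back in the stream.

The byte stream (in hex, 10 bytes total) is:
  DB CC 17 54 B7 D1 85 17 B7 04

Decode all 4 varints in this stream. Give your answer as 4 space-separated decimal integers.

  byte[0]=0xDB cont=1 payload=0x5B=91: acc |= 91<<0 -> acc=91 shift=7
  byte[1]=0xCC cont=1 payload=0x4C=76: acc |= 76<<7 -> acc=9819 shift=14
  byte[2]=0x17 cont=0 payload=0x17=23: acc |= 23<<14 -> acc=386651 shift=21 [end]
Varint 1: bytes[0:3] = DB CC 17 -> value 386651 (3 byte(s))
  byte[3]=0x54 cont=0 payload=0x54=84: acc |= 84<<0 -> acc=84 shift=7 [end]
Varint 2: bytes[3:4] = 54 -> value 84 (1 byte(s))
  byte[4]=0xB7 cont=1 payload=0x37=55: acc |= 55<<0 -> acc=55 shift=7
  byte[5]=0xD1 cont=1 payload=0x51=81: acc |= 81<<7 -> acc=10423 shift=14
  byte[6]=0x85 cont=1 payload=0x05=5: acc |= 5<<14 -> acc=92343 shift=21
  byte[7]=0x17 cont=0 payload=0x17=23: acc |= 23<<21 -> acc=48326839 shift=28 [end]
Varint 3: bytes[4:8] = B7 D1 85 17 -> value 48326839 (4 byte(s))
  byte[8]=0xB7 cont=1 payload=0x37=55: acc |= 55<<0 -> acc=55 shift=7
  byte[9]=0x04 cont=0 payload=0x04=4: acc |= 4<<7 -> acc=567 shift=14 [end]
Varint 4: bytes[8:10] = B7 04 -> value 567 (2 byte(s))

Answer: 386651 84 48326839 567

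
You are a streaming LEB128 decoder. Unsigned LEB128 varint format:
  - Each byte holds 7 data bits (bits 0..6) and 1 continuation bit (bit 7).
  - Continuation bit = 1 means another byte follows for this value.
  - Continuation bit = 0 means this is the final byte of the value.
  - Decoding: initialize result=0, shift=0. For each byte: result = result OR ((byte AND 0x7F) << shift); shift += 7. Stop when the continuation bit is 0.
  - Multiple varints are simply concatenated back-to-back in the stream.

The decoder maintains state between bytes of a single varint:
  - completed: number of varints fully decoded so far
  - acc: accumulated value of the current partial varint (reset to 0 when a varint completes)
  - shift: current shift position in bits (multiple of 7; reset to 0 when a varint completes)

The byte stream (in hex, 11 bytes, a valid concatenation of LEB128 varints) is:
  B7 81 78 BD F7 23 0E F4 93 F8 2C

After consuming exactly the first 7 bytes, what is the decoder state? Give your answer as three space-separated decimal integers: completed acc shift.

Answer: 3 0 0

Derivation:
byte[0]=0xB7 cont=1 payload=0x37: acc |= 55<<0 -> completed=0 acc=55 shift=7
byte[1]=0x81 cont=1 payload=0x01: acc |= 1<<7 -> completed=0 acc=183 shift=14
byte[2]=0x78 cont=0 payload=0x78: varint #1 complete (value=1966263); reset -> completed=1 acc=0 shift=0
byte[3]=0xBD cont=1 payload=0x3D: acc |= 61<<0 -> completed=1 acc=61 shift=7
byte[4]=0xF7 cont=1 payload=0x77: acc |= 119<<7 -> completed=1 acc=15293 shift=14
byte[5]=0x23 cont=0 payload=0x23: varint #2 complete (value=588733); reset -> completed=2 acc=0 shift=0
byte[6]=0x0E cont=0 payload=0x0E: varint #3 complete (value=14); reset -> completed=3 acc=0 shift=0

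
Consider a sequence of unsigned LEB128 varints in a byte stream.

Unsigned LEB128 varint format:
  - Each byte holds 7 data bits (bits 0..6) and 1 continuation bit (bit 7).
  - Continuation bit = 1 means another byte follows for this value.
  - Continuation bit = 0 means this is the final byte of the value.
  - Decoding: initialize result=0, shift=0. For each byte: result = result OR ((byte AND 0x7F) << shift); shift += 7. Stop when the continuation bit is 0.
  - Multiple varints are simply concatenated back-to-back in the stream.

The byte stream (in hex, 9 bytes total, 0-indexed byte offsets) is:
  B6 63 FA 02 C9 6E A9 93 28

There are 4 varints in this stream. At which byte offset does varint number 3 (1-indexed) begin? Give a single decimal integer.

Answer: 4

Derivation:
  byte[0]=0xB6 cont=1 payload=0x36=54: acc |= 54<<0 -> acc=54 shift=7
  byte[1]=0x63 cont=0 payload=0x63=99: acc |= 99<<7 -> acc=12726 shift=14 [end]
Varint 1: bytes[0:2] = B6 63 -> value 12726 (2 byte(s))
  byte[2]=0xFA cont=1 payload=0x7A=122: acc |= 122<<0 -> acc=122 shift=7
  byte[3]=0x02 cont=0 payload=0x02=2: acc |= 2<<7 -> acc=378 shift=14 [end]
Varint 2: bytes[2:4] = FA 02 -> value 378 (2 byte(s))
  byte[4]=0xC9 cont=1 payload=0x49=73: acc |= 73<<0 -> acc=73 shift=7
  byte[5]=0x6E cont=0 payload=0x6E=110: acc |= 110<<7 -> acc=14153 shift=14 [end]
Varint 3: bytes[4:6] = C9 6E -> value 14153 (2 byte(s))
  byte[6]=0xA9 cont=1 payload=0x29=41: acc |= 41<<0 -> acc=41 shift=7
  byte[7]=0x93 cont=1 payload=0x13=19: acc |= 19<<7 -> acc=2473 shift=14
  byte[8]=0x28 cont=0 payload=0x28=40: acc |= 40<<14 -> acc=657833 shift=21 [end]
Varint 4: bytes[6:9] = A9 93 28 -> value 657833 (3 byte(s))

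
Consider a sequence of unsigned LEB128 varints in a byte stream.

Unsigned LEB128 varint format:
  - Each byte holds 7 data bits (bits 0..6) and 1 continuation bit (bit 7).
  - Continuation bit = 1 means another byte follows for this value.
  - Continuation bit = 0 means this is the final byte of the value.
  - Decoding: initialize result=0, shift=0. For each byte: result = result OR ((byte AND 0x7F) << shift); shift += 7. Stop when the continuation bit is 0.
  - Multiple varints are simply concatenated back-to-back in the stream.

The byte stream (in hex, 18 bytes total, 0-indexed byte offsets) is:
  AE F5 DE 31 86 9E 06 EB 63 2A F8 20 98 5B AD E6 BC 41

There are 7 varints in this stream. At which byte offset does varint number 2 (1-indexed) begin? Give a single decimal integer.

Answer: 4

Derivation:
  byte[0]=0xAE cont=1 payload=0x2E=46: acc |= 46<<0 -> acc=46 shift=7
  byte[1]=0xF5 cont=1 payload=0x75=117: acc |= 117<<7 -> acc=15022 shift=14
  byte[2]=0xDE cont=1 payload=0x5E=94: acc |= 94<<14 -> acc=1555118 shift=21
  byte[3]=0x31 cont=0 payload=0x31=49: acc |= 49<<21 -> acc=104315566 shift=28 [end]
Varint 1: bytes[0:4] = AE F5 DE 31 -> value 104315566 (4 byte(s))
  byte[4]=0x86 cont=1 payload=0x06=6: acc |= 6<<0 -> acc=6 shift=7
  byte[5]=0x9E cont=1 payload=0x1E=30: acc |= 30<<7 -> acc=3846 shift=14
  byte[6]=0x06 cont=0 payload=0x06=6: acc |= 6<<14 -> acc=102150 shift=21 [end]
Varint 2: bytes[4:7] = 86 9E 06 -> value 102150 (3 byte(s))
  byte[7]=0xEB cont=1 payload=0x6B=107: acc |= 107<<0 -> acc=107 shift=7
  byte[8]=0x63 cont=0 payload=0x63=99: acc |= 99<<7 -> acc=12779 shift=14 [end]
Varint 3: bytes[7:9] = EB 63 -> value 12779 (2 byte(s))
  byte[9]=0x2A cont=0 payload=0x2A=42: acc |= 42<<0 -> acc=42 shift=7 [end]
Varint 4: bytes[9:10] = 2A -> value 42 (1 byte(s))
  byte[10]=0xF8 cont=1 payload=0x78=120: acc |= 120<<0 -> acc=120 shift=7
  byte[11]=0x20 cont=0 payload=0x20=32: acc |= 32<<7 -> acc=4216 shift=14 [end]
Varint 5: bytes[10:12] = F8 20 -> value 4216 (2 byte(s))
  byte[12]=0x98 cont=1 payload=0x18=24: acc |= 24<<0 -> acc=24 shift=7
  byte[13]=0x5B cont=0 payload=0x5B=91: acc |= 91<<7 -> acc=11672 shift=14 [end]
Varint 6: bytes[12:14] = 98 5B -> value 11672 (2 byte(s))
  byte[14]=0xAD cont=1 payload=0x2D=45: acc |= 45<<0 -> acc=45 shift=7
  byte[15]=0xE6 cont=1 payload=0x66=102: acc |= 102<<7 -> acc=13101 shift=14
  byte[16]=0xBC cont=1 payload=0x3C=60: acc |= 60<<14 -> acc=996141 shift=21
  byte[17]=0x41 cont=0 payload=0x41=65: acc |= 65<<21 -> acc=137311021 shift=28 [end]
Varint 7: bytes[14:18] = AD E6 BC 41 -> value 137311021 (4 byte(s))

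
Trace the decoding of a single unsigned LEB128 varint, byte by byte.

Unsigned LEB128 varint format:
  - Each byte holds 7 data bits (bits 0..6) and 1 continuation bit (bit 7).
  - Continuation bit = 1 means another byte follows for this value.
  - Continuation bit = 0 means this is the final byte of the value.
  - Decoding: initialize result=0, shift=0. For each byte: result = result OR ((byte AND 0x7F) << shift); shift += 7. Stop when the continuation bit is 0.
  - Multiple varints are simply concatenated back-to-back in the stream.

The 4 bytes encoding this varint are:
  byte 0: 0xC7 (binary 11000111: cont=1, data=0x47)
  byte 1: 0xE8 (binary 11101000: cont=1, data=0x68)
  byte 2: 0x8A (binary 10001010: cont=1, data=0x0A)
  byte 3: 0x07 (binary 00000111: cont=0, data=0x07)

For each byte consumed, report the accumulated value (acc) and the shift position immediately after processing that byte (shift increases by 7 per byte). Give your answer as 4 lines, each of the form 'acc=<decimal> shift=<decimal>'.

Answer: acc=71 shift=7
acc=13383 shift=14
acc=177223 shift=21
acc=14857287 shift=28

Derivation:
byte 0=0xC7: payload=0x47=71, contrib = 71<<0 = 71; acc -> 71, shift -> 7
byte 1=0xE8: payload=0x68=104, contrib = 104<<7 = 13312; acc -> 13383, shift -> 14
byte 2=0x8A: payload=0x0A=10, contrib = 10<<14 = 163840; acc -> 177223, shift -> 21
byte 3=0x07: payload=0x07=7, contrib = 7<<21 = 14680064; acc -> 14857287, shift -> 28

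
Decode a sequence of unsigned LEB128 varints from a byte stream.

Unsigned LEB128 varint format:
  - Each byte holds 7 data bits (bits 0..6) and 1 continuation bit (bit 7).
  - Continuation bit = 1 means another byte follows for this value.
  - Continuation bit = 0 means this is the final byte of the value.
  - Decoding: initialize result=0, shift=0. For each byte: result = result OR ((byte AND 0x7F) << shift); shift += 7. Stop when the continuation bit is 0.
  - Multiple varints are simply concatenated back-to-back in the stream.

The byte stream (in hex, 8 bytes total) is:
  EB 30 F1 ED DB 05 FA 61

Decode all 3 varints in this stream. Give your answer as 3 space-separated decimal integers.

Answer: 6251 11990769 12538

Derivation:
  byte[0]=0xEB cont=1 payload=0x6B=107: acc |= 107<<0 -> acc=107 shift=7
  byte[1]=0x30 cont=0 payload=0x30=48: acc |= 48<<7 -> acc=6251 shift=14 [end]
Varint 1: bytes[0:2] = EB 30 -> value 6251 (2 byte(s))
  byte[2]=0xF1 cont=1 payload=0x71=113: acc |= 113<<0 -> acc=113 shift=7
  byte[3]=0xED cont=1 payload=0x6D=109: acc |= 109<<7 -> acc=14065 shift=14
  byte[4]=0xDB cont=1 payload=0x5B=91: acc |= 91<<14 -> acc=1505009 shift=21
  byte[5]=0x05 cont=0 payload=0x05=5: acc |= 5<<21 -> acc=11990769 shift=28 [end]
Varint 2: bytes[2:6] = F1 ED DB 05 -> value 11990769 (4 byte(s))
  byte[6]=0xFA cont=1 payload=0x7A=122: acc |= 122<<0 -> acc=122 shift=7
  byte[7]=0x61 cont=0 payload=0x61=97: acc |= 97<<7 -> acc=12538 shift=14 [end]
Varint 3: bytes[6:8] = FA 61 -> value 12538 (2 byte(s))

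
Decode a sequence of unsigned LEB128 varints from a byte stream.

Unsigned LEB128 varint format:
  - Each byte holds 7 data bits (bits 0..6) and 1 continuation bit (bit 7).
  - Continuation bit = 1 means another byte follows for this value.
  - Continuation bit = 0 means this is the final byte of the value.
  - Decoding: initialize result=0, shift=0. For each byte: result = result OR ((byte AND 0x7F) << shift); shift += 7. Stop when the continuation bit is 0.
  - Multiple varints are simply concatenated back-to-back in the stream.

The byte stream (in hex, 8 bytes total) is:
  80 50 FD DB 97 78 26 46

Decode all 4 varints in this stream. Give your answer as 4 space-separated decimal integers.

  byte[0]=0x80 cont=1 payload=0x00=0: acc |= 0<<0 -> acc=0 shift=7
  byte[1]=0x50 cont=0 payload=0x50=80: acc |= 80<<7 -> acc=10240 shift=14 [end]
Varint 1: bytes[0:2] = 80 50 -> value 10240 (2 byte(s))
  byte[2]=0xFD cont=1 payload=0x7D=125: acc |= 125<<0 -> acc=125 shift=7
  byte[3]=0xDB cont=1 payload=0x5B=91: acc |= 91<<7 -> acc=11773 shift=14
  byte[4]=0x97 cont=1 payload=0x17=23: acc |= 23<<14 -> acc=388605 shift=21
  byte[5]=0x78 cont=0 payload=0x78=120: acc |= 120<<21 -> acc=252046845 shift=28 [end]
Varint 2: bytes[2:6] = FD DB 97 78 -> value 252046845 (4 byte(s))
  byte[6]=0x26 cont=0 payload=0x26=38: acc |= 38<<0 -> acc=38 shift=7 [end]
Varint 3: bytes[6:7] = 26 -> value 38 (1 byte(s))
  byte[7]=0x46 cont=0 payload=0x46=70: acc |= 70<<0 -> acc=70 shift=7 [end]
Varint 4: bytes[7:8] = 46 -> value 70 (1 byte(s))

Answer: 10240 252046845 38 70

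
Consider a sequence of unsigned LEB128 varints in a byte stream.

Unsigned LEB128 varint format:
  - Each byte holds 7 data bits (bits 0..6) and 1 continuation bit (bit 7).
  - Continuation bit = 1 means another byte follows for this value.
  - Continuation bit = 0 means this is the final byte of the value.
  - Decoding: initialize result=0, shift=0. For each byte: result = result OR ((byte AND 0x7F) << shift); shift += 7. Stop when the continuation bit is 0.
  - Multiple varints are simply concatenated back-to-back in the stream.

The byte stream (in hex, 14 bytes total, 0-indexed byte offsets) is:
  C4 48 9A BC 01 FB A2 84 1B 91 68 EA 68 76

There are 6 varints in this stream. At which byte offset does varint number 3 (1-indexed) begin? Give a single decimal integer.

Answer: 5

Derivation:
  byte[0]=0xC4 cont=1 payload=0x44=68: acc |= 68<<0 -> acc=68 shift=7
  byte[1]=0x48 cont=0 payload=0x48=72: acc |= 72<<7 -> acc=9284 shift=14 [end]
Varint 1: bytes[0:2] = C4 48 -> value 9284 (2 byte(s))
  byte[2]=0x9A cont=1 payload=0x1A=26: acc |= 26<<0 -> acc=26 shift=7
  byte[3]=0xBC cont=1 payload=0x3C=60: acc |= 60<<7 -> acc=7706 shift=14
  byte[4]=0x01 cont=0 payload=0x01=1: acc |= 1<<14 -> acc=24090 shift=21 [end]
Varint 2: bytes[2:5] = 9A BC 01 -> value 24090 (3 byte(s))
  byte[5]=0xFB cont=1 payload=0x7B=123: acc |= 123<<0 -> acc=123 shift=7
  byte[6]=0xA2 cont=1 payload=0x22=34: acc |= 34<<7 -> acc=4475 shift=14
  byte[7]=0x84 cont=1 payload=0x04=4: acc |= 4<<14 -> acc=70011 shift=21
  byte[8]=0x1B cont=0 payload=0x1B=27: acc |= 27<<21 -> acc=56693115 shift=28 [end]
Varint 3: bytes[5:9] = FB A2 84 1B -> value 56693115 (4 byte(s))
  byte[9]=0x91 cont=1 payload=0x11=17: acc |= 17<<0 -> acc=17 shift=7
  byte[10]=0x68 cont=0 payload=0x68=104: acc |= 104<<7 -> acc=13329 shift=14 [end]
Varint 4: bytes[9:11] = 91 68 -> value 13329 (2 byte(s))
  byte[11]=0xEA cont=1 payload=0x6A=106: acc |= 106<<0 -> acc=106 shift=7
  byte[12]=0x68 cont=0 payload=0x68=104: acc |= 104<<7 -> acc=13418 shift=14 [end]
Varint 5: bytes[11:13] = EA 68 -> value 13418 (2 byte(s))
  byte[13]=0x76 cont=0 payload=0x76=118: acc |= 118<<0 -> acc=118 shift=7 [end]
Varint 6: bytes[13:14] = 76 -> value 118 (1 byte(s))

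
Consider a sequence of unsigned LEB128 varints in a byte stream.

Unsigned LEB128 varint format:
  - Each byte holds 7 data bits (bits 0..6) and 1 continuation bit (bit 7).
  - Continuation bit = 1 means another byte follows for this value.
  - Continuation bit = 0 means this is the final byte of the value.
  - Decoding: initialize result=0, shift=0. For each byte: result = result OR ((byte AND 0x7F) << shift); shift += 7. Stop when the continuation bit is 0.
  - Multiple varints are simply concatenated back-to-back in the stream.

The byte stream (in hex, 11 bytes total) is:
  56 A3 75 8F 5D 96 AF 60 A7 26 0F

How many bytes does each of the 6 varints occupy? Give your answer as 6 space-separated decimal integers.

  byte[0]=0x56 cont=0 payload=0x56=86: acc |= 86<<0 -> acc=86 shift=7 [end]
Varint 1: bytes[0:1] = 56 -> value 86 (1 byte(s))
  byte[1]=0xA3 cont=1 payload=0x23=35: acc |= 35<<0 -> acc=35 shift=7
  byte[2]=0x75 cont=0 payload=0x75=117: acc |= 117<<7 -> acc=15011 shift=14 [end]
Varint 2: bytes[1:3] = A3 75 -> value 15011 (2 byte(s))
  byte[3]=0x8F cont=1 payload=0x0F=15: acc |= 15<<0 -> acc=15 shift=7
  byte[4]=0x5D cont=0 payload=0x5D=93: acc |= 93<<7 -> acc=11919 shift=14 [end]
Varint 3: bytes[3:5] = 8F 5D -> value 11919 (2 byte(s))
  byte[5]=0x96 cont=1 payload=0x16=22: acc |= 22<<0 -> acc=22 shift=7
  byte[6]=0xAF cont=1 payload=0x2F=47: acc |= 47<<7 -> acc=6038 shift=14
  byte[7]=0x60 cont=0 payload=0x60=96: acc |= 96<<14 -> acc=1578902 shift=21 [end]
Varint 4: bytes[5:8] = 96 AF 60 -> value 1578902 (3 byte(s))
  byte[8]=0xA7 cont=1 payload=0x27=39: acc |= 39<<0 -> acc=39 shift=7
  byte[9]=0x26 cont=0 payload=0x26=38: acc |= 38<<7 -> acc=4903 shift=14 [end]
Varint 5: bytes[8:10] = A7 26 -> value 4903 (2 byte(s))
  byte[10]=0x0F cont=0 payload=0x0F=15: acc |= 15<<0 -> acc=15 shift=7 [end]
Varint 6: bytes[10:11] = 0F -> value 15 (1 byte(s))

Answer: 1 2 2 3 2 1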